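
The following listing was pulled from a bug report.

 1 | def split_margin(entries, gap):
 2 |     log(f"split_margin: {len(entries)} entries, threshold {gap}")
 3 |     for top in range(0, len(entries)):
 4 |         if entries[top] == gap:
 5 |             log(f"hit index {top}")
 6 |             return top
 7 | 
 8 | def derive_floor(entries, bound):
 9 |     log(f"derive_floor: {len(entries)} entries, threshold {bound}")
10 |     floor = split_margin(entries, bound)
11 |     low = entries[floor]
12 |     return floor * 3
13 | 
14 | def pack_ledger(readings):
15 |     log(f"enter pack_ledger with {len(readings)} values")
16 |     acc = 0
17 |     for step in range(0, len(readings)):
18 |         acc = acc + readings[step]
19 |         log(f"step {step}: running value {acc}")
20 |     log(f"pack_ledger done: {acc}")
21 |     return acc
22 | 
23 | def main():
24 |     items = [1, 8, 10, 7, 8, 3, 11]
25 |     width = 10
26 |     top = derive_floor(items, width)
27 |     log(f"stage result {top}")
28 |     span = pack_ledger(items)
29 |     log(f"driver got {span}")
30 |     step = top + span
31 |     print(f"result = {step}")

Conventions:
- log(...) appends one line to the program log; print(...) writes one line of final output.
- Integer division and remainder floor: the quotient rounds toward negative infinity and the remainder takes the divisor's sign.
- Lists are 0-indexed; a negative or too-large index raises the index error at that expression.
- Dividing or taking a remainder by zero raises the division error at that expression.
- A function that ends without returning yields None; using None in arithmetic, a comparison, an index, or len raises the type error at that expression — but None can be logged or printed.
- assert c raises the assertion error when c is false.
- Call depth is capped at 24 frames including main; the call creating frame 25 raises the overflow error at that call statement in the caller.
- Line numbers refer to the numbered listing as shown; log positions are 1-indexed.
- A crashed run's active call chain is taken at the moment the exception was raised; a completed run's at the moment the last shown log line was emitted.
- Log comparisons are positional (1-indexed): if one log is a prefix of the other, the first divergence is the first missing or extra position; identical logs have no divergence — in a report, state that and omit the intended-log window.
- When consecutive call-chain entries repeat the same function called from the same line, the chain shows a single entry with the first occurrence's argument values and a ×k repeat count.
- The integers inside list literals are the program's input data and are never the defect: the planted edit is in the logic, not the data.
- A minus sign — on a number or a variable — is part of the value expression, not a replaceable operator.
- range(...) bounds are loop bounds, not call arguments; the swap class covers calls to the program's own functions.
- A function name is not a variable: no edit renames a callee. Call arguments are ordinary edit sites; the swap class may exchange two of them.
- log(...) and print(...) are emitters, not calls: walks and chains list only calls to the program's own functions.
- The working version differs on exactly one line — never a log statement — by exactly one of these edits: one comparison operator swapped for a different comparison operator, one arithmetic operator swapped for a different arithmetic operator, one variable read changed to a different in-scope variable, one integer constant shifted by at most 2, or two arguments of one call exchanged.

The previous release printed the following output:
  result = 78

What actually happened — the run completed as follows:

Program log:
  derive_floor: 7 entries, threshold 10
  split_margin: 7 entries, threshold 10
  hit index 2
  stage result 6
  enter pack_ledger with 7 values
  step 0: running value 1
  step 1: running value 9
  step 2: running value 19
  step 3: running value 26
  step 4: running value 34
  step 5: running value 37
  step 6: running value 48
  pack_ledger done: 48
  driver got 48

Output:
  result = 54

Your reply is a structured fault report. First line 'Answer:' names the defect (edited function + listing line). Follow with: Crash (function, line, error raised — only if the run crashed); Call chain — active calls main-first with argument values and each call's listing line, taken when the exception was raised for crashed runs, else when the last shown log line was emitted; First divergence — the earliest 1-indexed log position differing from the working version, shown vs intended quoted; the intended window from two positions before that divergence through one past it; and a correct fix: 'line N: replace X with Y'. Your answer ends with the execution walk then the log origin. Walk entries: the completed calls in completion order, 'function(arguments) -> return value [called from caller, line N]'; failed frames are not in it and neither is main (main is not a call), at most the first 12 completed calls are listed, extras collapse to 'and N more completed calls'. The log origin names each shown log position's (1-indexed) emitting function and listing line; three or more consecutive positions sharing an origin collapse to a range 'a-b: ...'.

Answer: the defect is in derive_floor at line 12.
Key fact: The log first diverges at position 4: the faulty run prints 'stage result 6' where the working version prints 'stage result 30'.
Call chain: main.
First divergence: position 4 — shown 'stage result 6', intended 'stage result 30'.
Intended log window:
  2: split_margin: 7 entries, threshold 10
  3: hit index 2
  4: stage result 30
  5: enter pack_ledger with 7 values
Execution walk:
  split_margin([1, 8, 10, 7, 8, 3, 11], 10) -> 2  [called from derive_floor, line 10]
  derive_floor([1, 8, 10, 7, 8, 3, 11], 10) -> 6  [called from main, line 26]
  pack_ledger([1, 8, 10, 7, 8, 3, 11]) -> 48  [called from main, line 28]
Log origins:
  1: from derive_floor, line 9
  2: from split_margin, line 2
  3: from split_margin, line 5
  4: from main, line 27
  5: from pack_ledger, line 15
  6-12: from pack_ledger, line 19
  13: from pack_ledger, line 20
  14: from main, line 29
A correct fix: line 12: replace `floor` with `low`.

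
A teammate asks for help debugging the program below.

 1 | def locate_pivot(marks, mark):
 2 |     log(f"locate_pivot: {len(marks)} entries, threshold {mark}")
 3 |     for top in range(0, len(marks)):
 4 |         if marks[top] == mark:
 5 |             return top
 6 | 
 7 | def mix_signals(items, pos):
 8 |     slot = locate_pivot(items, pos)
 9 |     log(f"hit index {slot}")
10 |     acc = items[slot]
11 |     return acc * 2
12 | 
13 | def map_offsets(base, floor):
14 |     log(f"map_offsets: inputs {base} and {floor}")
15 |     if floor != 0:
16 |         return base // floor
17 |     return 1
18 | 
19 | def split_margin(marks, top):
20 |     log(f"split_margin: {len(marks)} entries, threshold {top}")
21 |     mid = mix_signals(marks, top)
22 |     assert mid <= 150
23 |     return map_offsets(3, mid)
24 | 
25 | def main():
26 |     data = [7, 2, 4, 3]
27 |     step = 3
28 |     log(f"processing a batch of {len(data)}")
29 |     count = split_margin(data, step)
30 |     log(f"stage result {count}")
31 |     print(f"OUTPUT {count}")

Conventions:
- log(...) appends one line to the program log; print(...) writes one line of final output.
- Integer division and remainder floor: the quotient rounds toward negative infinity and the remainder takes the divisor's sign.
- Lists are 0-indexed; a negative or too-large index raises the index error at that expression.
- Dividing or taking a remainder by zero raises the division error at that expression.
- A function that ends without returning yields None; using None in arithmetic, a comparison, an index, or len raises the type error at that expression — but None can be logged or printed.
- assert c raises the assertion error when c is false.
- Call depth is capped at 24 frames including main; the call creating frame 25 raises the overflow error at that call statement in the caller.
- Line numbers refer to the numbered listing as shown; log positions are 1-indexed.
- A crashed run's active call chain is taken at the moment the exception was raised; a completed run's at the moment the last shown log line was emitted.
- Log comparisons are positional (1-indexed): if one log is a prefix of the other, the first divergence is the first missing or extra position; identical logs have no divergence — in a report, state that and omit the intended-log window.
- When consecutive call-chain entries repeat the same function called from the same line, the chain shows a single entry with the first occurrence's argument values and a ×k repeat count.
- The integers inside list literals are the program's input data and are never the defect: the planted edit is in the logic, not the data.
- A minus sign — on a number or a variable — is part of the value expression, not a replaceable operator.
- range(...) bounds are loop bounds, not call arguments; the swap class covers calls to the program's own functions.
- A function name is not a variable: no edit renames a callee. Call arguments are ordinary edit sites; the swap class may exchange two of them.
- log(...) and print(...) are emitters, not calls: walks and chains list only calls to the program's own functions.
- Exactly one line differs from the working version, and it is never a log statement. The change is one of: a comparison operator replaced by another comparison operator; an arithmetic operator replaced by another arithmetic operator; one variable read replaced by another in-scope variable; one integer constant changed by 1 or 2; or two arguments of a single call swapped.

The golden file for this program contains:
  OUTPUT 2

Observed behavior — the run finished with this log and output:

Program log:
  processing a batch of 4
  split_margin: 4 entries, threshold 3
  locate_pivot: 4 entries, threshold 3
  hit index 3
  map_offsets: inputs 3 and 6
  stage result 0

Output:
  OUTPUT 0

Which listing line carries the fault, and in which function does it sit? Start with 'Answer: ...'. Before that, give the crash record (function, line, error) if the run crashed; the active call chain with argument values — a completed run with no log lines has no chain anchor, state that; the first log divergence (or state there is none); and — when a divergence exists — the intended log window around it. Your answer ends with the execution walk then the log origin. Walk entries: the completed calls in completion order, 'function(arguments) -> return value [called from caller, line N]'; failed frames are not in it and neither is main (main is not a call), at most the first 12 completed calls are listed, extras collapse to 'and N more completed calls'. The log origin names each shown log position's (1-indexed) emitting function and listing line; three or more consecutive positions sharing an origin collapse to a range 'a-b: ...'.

Answer: the defect is in split_margin at line 23.
Key observation: Everything matches until log position 5, which reads 'map_offsets: inputs 3 and 6' in place of 'map_offsets: inputs 6 and 3'.
Call chain: main.
First divergence: position 5; shown 'map_offsets: inputs 3 and 6' vs intended 'map_offsets: inputs 6 and 3'.
Intended log window:
  3: locate_pivot: 4 entries, threshold 3
  4: hit index 3
  5: map_offsets: inputs 6 and 3
  6: stage result 2
Execution walk:
  locate_pivot([7, 2, 4, 3], 3) -> 3  [called from mix_signals, line 8]
  mix_signals([7, 2, 4, 3], 3) -> 6  [called from split_margin, line 21]
  map_offsets(3, 6) -> 0  [called from split_margin, line 23]
  split_margin([7, 2, 4, 3], 3) -> 0  [called from main, line 29]
Log origin:
  1: from main, line 28
  2: from split_margin, line 20
  3: from locate_pivot, line 2
  4: from mix_signals, line 9
  5: from map_offsets, line 14
  6: from main, line 30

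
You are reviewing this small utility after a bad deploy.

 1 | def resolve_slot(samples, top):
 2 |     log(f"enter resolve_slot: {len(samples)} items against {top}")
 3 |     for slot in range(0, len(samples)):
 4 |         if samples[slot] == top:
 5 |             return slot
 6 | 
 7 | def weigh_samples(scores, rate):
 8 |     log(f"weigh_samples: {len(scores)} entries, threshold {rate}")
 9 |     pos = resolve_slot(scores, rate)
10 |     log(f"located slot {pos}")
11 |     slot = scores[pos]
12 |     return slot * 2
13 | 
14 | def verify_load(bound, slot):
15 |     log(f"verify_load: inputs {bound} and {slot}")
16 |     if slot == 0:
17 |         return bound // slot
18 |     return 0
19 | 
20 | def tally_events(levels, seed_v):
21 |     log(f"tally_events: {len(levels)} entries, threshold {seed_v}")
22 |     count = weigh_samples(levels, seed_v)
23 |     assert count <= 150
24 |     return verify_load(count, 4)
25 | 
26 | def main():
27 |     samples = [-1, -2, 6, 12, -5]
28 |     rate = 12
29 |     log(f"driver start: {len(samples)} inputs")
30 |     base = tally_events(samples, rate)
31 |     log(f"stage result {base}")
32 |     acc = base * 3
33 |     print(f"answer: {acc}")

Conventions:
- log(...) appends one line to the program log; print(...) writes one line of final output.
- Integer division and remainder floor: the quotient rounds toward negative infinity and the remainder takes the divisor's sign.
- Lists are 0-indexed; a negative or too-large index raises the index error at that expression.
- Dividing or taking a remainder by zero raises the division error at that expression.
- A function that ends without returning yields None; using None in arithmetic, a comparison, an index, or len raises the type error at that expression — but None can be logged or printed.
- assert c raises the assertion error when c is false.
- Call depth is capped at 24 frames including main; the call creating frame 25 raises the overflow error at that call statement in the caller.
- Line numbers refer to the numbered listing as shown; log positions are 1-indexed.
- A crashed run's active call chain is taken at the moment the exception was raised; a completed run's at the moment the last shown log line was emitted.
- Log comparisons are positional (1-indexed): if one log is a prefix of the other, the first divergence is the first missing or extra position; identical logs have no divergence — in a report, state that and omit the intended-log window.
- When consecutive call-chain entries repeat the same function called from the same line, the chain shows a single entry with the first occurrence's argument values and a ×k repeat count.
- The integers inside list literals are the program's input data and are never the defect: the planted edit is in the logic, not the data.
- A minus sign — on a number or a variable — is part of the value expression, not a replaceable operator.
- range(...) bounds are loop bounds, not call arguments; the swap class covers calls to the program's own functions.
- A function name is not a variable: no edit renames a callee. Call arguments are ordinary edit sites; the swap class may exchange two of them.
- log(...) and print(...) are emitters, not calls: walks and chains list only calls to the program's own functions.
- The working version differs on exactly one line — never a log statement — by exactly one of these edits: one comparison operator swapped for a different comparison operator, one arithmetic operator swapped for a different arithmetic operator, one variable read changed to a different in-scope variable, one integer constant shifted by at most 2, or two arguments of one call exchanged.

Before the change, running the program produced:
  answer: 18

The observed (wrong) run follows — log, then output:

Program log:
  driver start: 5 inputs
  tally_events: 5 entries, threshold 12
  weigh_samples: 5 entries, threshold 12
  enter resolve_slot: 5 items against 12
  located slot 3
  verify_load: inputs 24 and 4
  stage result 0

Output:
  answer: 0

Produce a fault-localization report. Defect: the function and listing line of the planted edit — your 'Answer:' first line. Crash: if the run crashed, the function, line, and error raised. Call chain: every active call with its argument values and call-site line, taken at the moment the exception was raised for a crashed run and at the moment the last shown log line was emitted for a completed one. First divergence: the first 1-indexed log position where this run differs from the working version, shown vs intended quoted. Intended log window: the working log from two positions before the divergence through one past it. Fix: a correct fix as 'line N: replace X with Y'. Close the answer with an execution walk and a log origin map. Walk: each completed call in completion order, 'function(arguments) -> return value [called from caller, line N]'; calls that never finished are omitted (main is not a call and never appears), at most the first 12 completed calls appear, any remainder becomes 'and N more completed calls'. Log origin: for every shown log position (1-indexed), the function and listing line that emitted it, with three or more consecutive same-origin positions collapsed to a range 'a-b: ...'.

Answer: the defect is in verify_load at line 16.
Core observation: Log line 7 is where behavior first shows: 'stage result 0' appears instead of 'stage result 6'.
Call chain: main.
First divergence: position 7 — shown 'stage result 0', intended 'stage result 6'.
Intended log window:
  5: located slot 3
  6: verify_load: inputs 24 and 4
  7: stage result 6
Execution walk:
  resolve_slot([-1, -2, 6, 12, -5], 12) -> 3  [called from weigh_samples, line 9]
  weigh_samples([-1, -2, 6, 12, -5], 12) -> 24  [called from tally_events, line 22]
  verify_load(24, 4) -> 0  [called from tally_events, line 24]
  tally_events([-1, -2, 6, 12, -5], 12) -> 0  [called from main, line 30]
Log origins:
  1: logged in main at line 29
  2: logged in tally_events at line 21
  3: logged in weigh_samples at line 8
  4: logged in resolve_slot at line 2
  5: logged in weigh_samples at line 10
  6: logged in verify_load at line 15
  7: logged in main at line 31
A correct fix: line 16: replace `==` with `!=`.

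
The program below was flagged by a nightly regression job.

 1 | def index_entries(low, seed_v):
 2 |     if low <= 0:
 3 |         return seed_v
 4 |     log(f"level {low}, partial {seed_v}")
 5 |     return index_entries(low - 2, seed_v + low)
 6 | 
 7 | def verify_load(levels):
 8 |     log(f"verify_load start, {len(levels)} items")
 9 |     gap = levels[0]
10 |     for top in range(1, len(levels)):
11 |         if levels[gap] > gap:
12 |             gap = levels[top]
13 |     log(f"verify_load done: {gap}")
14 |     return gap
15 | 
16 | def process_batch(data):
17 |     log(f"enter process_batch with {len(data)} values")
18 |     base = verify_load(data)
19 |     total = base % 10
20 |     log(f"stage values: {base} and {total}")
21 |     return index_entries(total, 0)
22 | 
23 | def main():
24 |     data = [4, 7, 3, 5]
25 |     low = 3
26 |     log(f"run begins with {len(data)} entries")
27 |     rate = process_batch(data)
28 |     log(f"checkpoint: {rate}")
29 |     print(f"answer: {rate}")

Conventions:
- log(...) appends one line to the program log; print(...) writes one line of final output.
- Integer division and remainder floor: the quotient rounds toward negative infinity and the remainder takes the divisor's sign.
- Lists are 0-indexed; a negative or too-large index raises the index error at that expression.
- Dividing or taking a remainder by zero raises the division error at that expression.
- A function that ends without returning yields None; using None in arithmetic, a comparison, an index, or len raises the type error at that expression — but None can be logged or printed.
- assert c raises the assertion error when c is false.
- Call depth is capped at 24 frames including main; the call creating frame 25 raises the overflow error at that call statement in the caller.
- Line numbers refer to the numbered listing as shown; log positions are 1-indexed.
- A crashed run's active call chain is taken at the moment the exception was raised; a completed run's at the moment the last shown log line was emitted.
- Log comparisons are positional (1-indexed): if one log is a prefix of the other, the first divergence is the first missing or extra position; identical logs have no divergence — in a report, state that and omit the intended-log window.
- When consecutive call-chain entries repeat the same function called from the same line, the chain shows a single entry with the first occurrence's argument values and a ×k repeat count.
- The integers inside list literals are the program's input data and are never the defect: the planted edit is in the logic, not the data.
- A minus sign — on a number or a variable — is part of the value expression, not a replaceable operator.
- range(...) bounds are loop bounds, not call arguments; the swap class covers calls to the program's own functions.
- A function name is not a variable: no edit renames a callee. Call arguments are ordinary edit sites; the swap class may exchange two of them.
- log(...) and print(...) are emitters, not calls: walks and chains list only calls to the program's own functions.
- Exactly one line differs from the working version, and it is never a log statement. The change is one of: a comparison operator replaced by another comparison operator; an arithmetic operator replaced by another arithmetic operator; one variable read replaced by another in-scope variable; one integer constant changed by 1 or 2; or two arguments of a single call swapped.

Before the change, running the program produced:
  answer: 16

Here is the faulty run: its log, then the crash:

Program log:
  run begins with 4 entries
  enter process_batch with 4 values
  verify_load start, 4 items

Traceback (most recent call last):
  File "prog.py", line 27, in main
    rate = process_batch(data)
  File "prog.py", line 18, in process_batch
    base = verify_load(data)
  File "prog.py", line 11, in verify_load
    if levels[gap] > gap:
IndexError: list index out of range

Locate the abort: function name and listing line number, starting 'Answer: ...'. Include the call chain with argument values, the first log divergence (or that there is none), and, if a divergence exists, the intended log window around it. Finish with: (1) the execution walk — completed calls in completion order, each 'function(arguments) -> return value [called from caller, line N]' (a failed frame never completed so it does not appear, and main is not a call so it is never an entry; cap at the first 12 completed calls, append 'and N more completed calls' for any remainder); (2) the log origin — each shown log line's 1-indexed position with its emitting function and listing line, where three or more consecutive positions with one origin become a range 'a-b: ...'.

Answer: the error was raised in verify_load, line 11.
Key observation: The log ends early — 3 lines, where the working version next logs 'verify_load done: 7'.
Call chain: main -> process_batch([4, 7, 3, 5]) (called at line 27) -> verify_load([4, 7, 3, 5]) (called at line 18).
First divergence: position 4; the shown log stops at 3 lines while the working version next logs 'verify_load done: 7'.
Intended log window:
  2: enter process_batch with 4 values
  3: verify_load start, 4 items
  4: verify_load done: 7
  5: stage values: 7 and 7
Execution walk:
  (no call completed)
Log line origins:
  1: logged in main at line 26
  2: logged in process_batch at line 17
  3: logged in verify_load at line 8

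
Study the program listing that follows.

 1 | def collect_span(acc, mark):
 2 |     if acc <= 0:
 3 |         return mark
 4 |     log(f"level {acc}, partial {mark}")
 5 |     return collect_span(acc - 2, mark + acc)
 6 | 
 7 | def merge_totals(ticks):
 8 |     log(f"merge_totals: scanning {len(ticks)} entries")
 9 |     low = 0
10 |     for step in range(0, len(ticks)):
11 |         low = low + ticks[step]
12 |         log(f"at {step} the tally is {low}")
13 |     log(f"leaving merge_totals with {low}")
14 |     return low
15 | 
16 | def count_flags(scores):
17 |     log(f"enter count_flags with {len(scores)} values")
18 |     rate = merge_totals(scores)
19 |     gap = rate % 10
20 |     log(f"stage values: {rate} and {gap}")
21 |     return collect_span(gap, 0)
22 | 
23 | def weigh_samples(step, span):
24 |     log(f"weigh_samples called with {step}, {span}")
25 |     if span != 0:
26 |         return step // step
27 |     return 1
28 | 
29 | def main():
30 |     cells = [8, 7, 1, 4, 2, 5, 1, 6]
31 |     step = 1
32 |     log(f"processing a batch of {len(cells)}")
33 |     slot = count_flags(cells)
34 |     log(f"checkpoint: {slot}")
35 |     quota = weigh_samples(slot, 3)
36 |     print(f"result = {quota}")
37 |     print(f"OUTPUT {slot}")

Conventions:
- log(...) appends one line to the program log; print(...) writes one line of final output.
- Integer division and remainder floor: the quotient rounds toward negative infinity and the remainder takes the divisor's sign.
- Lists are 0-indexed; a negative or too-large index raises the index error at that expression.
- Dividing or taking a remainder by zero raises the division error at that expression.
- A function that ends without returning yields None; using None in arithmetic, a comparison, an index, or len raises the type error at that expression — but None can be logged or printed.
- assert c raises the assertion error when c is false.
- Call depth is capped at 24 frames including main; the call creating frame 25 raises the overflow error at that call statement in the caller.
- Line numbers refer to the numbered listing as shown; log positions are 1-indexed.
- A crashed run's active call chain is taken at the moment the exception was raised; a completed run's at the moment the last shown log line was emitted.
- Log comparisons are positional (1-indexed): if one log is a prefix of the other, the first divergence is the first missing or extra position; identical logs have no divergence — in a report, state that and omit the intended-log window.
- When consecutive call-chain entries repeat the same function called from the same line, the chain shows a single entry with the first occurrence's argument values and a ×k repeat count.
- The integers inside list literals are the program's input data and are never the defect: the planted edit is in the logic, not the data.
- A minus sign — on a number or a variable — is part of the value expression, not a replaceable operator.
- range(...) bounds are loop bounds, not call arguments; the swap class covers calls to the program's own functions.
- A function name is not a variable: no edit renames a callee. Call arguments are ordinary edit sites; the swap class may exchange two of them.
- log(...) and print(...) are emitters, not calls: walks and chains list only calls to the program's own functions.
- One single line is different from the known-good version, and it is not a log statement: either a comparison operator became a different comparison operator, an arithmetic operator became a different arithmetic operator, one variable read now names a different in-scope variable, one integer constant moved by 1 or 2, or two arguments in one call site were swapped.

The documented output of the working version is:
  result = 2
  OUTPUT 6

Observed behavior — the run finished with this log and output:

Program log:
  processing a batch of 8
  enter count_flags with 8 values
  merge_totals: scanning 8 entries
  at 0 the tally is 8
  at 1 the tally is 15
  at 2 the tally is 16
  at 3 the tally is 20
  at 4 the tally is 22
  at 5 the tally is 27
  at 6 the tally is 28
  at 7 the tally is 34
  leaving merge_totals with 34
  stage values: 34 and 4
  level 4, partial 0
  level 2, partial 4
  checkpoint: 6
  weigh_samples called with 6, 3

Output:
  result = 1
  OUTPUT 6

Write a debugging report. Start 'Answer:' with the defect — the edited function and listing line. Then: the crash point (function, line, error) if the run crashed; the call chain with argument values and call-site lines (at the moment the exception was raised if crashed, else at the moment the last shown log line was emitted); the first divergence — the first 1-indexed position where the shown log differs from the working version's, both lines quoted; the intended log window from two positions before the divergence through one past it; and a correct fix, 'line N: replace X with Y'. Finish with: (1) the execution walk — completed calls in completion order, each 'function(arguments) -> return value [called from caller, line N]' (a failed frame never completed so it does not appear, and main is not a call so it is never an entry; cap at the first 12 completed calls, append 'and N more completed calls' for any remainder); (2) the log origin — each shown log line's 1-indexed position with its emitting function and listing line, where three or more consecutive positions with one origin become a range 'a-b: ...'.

Answer: the defect is in weigh_samples at line 26.
Key fact: Every logged value matches the working version; the printed result is what differs.
Call chain: main -> weigh_samples(6, 3) (called at line 35).
First divergence: none; the two logs match at every position.
Execution walk:
  merge_totals([8, 7, 1, 4, 2, 5, 1, 6]) -> 34  [called from count_flags, line 18]
  collect_span(0, 6) -> 6  [called from collect_span, line 5]
  collect_span(2, 4) -> 6  [called from collect_span, line 5]
  collect_span(4, 0) -> 6  [called from count_flags, line 21]
  count_flags([8, 7, 1, 4, 2, 5, 1, 6]) -> 6  [called from main, line 33]
  weigh_samples(6, 3) -> 1  [called from main, line 35]
Log origin:
  1 — main, line 32
  2 — count_flags, line 17
  3 — merge_totals, line 8
  4-11 — merge_totals, line 12
  12 — merge_totals, line 13
  13 — count_flags, line 20
  14 — collect_span, line 4
  15 — collect_span, line 4
  16 — main, line 34
  17 — weigh_samples, line 24
A correct fix: line 26: replace `step // step` with `step // span`.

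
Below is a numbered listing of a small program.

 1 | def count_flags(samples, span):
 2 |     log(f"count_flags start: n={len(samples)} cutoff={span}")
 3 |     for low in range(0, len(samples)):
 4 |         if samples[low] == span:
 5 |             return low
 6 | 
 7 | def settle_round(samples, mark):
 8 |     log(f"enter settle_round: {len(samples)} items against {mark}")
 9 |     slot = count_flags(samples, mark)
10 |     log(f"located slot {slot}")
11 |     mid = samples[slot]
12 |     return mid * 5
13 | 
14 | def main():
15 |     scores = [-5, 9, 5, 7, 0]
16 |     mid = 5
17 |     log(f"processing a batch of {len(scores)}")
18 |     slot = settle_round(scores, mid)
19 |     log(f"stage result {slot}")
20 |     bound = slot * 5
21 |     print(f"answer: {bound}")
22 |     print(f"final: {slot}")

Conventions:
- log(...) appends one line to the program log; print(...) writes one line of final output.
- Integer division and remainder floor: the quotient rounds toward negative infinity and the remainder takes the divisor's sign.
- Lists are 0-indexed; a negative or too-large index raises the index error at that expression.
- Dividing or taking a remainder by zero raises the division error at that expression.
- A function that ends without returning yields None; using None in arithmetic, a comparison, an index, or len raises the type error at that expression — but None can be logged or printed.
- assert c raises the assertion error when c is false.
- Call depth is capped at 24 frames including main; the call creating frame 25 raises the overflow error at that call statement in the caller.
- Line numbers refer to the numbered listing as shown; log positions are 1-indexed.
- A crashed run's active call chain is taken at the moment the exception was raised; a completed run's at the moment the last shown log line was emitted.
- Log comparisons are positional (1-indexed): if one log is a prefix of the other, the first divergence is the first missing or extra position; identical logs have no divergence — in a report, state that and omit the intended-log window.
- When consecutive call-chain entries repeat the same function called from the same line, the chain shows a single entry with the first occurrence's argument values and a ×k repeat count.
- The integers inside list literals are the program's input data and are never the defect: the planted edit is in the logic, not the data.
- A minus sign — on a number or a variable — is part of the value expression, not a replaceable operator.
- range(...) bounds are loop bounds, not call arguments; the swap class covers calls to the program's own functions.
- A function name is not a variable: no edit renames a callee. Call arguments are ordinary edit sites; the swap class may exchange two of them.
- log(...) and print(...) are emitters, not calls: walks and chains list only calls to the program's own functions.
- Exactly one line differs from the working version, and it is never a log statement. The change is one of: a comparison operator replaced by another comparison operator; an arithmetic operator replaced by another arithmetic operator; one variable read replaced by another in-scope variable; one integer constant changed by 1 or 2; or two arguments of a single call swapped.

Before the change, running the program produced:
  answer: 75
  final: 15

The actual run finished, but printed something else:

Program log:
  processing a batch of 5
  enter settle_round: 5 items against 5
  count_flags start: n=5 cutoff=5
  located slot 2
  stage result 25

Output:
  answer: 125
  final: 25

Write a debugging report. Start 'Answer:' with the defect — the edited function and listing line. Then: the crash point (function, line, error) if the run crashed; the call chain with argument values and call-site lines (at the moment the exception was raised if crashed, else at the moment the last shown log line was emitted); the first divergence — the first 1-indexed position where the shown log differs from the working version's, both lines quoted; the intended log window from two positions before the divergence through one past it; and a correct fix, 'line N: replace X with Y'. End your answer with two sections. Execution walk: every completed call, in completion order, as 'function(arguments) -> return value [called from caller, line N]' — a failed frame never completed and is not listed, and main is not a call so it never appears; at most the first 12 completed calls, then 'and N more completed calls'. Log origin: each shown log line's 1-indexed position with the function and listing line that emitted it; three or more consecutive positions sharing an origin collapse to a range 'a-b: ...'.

Answer: the defect is in settle_round at line 12.
The tell: Position 5 is the first bad log line: 'stage result 25' should read 'stage result 15'.
Call chain: main.
First divergence: position 5 — the shown line 'stage result 25' should read 'stage result 15'.
Intended log window:
  3: count_flags start: n=5 cutoff=5
  4: located slot 2
  5: stage result 15
Execution walk:
  count_flags([-5, 9, 5, 7, 0], 5) -> 2  [called from settle_round, line 9]
  settle_round([-5, 9, 5, 7, 0], 5) -> 25  [called from main, line 18]
Log origin:
  1: from main, line 17
  2: from settle_round, line 8
  3: from count_flags, line 2
  4: from settle_round, line 10
  5: from main, line 19
A correct fix: line 12: replace `5` with `3`.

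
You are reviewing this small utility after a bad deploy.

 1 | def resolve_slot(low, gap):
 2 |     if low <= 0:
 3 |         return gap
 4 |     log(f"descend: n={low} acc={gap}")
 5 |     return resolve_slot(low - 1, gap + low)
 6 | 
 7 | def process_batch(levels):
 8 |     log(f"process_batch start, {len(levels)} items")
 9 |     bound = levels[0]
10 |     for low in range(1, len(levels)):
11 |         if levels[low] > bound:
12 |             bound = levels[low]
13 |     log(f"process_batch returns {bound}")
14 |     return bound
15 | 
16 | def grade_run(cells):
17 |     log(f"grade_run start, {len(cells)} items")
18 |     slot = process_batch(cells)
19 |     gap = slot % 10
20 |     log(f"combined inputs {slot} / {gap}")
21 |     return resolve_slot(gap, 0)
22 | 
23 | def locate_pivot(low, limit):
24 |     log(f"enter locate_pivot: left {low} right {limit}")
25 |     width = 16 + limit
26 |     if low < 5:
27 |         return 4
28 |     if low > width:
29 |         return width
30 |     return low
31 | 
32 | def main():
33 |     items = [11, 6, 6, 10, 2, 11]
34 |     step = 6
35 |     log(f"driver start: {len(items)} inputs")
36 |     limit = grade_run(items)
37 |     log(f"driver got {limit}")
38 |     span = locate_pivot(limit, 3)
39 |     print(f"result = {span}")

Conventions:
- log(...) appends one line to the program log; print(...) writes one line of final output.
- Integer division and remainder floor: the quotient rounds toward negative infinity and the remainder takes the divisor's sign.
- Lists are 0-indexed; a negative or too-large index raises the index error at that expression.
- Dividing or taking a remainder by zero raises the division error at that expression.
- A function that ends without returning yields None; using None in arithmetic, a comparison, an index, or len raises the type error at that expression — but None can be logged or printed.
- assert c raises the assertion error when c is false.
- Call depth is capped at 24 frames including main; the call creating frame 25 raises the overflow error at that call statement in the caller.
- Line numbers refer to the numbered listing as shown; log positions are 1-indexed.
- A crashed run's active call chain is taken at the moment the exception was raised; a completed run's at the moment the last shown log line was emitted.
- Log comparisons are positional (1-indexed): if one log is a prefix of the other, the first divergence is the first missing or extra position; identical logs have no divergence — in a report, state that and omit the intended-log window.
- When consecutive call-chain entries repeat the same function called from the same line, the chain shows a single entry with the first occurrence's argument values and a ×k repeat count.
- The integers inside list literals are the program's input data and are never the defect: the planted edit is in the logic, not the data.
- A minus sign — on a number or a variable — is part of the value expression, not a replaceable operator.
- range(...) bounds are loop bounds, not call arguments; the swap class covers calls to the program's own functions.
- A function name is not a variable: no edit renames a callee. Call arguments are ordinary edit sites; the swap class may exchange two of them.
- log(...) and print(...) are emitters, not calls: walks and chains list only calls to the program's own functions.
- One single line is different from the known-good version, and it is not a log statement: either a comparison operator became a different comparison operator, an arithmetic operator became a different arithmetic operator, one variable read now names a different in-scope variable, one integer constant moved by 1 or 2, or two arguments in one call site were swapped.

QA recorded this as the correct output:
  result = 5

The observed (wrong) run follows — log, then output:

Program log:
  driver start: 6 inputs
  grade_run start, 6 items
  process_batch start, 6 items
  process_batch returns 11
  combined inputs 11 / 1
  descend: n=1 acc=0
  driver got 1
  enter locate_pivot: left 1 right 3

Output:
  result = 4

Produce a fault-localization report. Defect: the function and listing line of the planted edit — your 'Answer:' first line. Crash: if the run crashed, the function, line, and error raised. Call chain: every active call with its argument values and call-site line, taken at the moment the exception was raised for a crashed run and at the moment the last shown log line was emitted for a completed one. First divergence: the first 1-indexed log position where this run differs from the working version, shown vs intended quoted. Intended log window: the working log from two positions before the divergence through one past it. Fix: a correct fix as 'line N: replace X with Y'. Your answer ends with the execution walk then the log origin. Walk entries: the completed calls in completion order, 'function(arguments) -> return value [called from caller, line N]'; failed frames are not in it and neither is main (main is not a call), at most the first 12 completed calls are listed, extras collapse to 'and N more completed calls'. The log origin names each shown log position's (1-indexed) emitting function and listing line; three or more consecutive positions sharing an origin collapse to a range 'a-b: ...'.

Answer: the defect is in locate_pivot at line 27.
Key observation: No log line changed; the fault shows up purely in the output.
Call chain: main -> locate_pivot(1, 3) (called at line 38).
First divergence: none; the two logs match at every position.
Execution walk:
  process_batch([11, 6, 6, 10, 2, 11]) -> 11  [called from grade_run, line 18]
  resolve_slot(0, 1) -> 1  [called from resolve_slot, line 5]
  resolve_slot(1, 0) -> 1  [called from grade_run, line 21]
  grade_run([11, 6, 6, 10, 2, 11]) -> 1  [called from main, line 36]
  locate_pivot(1, 3) -> 4  [called from main, line 38]
Log origin:
  1: logged in main at line 35
  2: logged in grade_run at line 17
  3: logged in process_batch at line 8
  4: logged in process_batch at line 13
  5: logged in grade_run at line 20
  6: logged in resolve_slot at line 4
  7: logged in main at line 37
  8: logged in locate_pivot at line 24
A correct fix: line 27: replace `4` with `5`.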